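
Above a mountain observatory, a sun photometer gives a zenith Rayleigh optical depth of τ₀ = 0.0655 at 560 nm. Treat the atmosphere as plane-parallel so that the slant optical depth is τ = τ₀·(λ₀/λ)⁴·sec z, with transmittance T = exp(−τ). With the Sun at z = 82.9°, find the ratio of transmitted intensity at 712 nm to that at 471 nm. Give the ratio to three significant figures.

2.35

Airmass: sec 82.9° = 8.0905.
τ(712 nm) = 0.0655 × (560/712)⁴ × 8.0905 = 0.0655 × 0.3827 × 8.0905 = 0.2028.
τ(471 nm) = 0.0655 × (560/471)⁴ × 8.0905 = 0.0655 × 1.9983 × 8.0905 = 1.0590.
T(712)/T(471) = exp(τ_B − τ_A) = exp(0.8562) = 2.3542.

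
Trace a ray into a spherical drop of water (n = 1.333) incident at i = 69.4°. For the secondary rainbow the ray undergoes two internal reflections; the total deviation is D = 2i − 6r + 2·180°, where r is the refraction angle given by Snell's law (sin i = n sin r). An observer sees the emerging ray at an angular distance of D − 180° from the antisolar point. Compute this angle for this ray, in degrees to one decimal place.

51.2°

sin r = sin 69.4° / 1.333 = 0.9361/1.333 = 0.7022; r = 44.61°.
D = 2·69.4° − 6·44.61° + 2·180° = 138.80° − 267.63° + 360° = 231.17°.
Angle from antisolar point = D − 180° = 51.17°.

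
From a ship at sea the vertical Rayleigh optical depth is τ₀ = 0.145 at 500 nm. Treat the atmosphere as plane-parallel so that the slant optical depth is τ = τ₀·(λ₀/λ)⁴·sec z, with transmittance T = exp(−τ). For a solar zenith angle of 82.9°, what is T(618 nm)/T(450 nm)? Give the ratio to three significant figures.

Airmass: sec 82.9° = 8.0905.
τ(618 nm) = 0.145 × (500/618)⁴ × 8.0905 = 0.145 × 0.4285 × 8.0905 = 0.5027.
τ(450 nm) = 0.145 × (500/450)⁴ × 8.0905 = 0.145 × 1.5242 × 8.0905 = 1.7880.
T(618)/T(450) = exp(τ_B − τ_A) = exp(1.2854) = 3.6160.

3.62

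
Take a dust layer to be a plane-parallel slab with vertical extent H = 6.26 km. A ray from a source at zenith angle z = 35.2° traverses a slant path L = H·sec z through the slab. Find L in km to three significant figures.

sec z = 1/cos 35.2° = 1.2238.
L = 6.26 × 1.2238 = 7.661 km.

7.66 km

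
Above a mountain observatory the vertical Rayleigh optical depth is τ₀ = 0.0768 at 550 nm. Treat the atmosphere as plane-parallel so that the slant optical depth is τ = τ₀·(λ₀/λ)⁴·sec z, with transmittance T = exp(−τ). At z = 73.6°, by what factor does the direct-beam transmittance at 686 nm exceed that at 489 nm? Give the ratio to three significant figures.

1.38

Airmass: sec 73.6° = 3.5418.
τ(686 nm) = 0.0768 × (550/686)⁴ × 3.5418 = 0.0768 × 0.4132 × 3.5418 = 0.1124.
τ(489 nm) = 0.0768 × (550/489)⁴ × 3.5418 = 0.0768 × 1.6004 × 3.5418 = 0.4353.
T(686)/T(489) = exp(τ_B − τ_A) = exp(0.3229) = 1.3812.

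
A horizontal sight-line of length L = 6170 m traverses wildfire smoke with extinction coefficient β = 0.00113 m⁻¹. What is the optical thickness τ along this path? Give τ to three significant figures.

6.97

τ = β·L = 0.00113 × 6170 = 6.9721.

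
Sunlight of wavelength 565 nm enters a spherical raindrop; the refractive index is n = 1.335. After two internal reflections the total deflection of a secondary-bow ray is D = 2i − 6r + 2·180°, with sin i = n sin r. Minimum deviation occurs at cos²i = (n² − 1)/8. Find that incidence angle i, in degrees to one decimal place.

71.8°

cos²i = (1.335² − 1)/8 = (1.78222 − 1)/8 = 0.09778.
cos i = 0.31269, so i = 71.778°.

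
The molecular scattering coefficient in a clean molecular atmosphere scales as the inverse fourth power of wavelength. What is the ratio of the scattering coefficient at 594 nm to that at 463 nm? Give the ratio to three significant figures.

0.369

Rayleigh scattering ∝ λ⁻⁴, so the ratio of coefficients is the inverse fourth power of the wavelength ratio.
σ(594)/σ(463) = (463/594)⁴ = (0.7795)⁴ = 0.3691.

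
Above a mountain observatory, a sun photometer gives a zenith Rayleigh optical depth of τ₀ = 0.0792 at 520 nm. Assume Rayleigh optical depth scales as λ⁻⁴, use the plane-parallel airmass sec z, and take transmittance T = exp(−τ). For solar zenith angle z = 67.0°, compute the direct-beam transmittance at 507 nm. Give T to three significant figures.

0.799

sec 67.0° = 2.5593.
τ = 0.0792 × (520/507)⁴ × 2.5593 = 0.0792 × 1.1066 × 2.5593 = 0.2243.
T = exp(−0.2243) = 0.7991.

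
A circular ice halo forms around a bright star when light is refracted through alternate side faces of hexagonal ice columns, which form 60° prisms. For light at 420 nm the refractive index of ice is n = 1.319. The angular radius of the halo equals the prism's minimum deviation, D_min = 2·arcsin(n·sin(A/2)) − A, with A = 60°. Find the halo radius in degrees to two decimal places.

n·sin(A/2) = 1.319 × sin 30° = 1.319 × 0.5000 = 0.6595.
D_min = 2·arcsin(0.6595) − 60° = 2 × 41.262° − 60° = 22.524°.

22.52°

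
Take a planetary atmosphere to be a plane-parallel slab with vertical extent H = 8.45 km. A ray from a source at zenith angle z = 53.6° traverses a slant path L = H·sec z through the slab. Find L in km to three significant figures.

14.2 km

sec z = 1/cos 53.6° = 1.6852.
L = 8.45 × 1.6852 = 14.240 km.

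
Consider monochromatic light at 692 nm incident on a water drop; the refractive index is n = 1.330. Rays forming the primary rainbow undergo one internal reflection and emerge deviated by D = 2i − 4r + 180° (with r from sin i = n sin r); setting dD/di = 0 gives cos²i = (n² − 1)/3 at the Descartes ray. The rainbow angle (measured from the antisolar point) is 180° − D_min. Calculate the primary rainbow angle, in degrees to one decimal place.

cos²i = (1.76890 − 1)/3 = 0.25630; i = arccos(0.50626) = 59.585°.
sin r = sin 59.585°/1.330 = 0.64841; r = 40.422°.
D_min = 2·59.585° − 4·40.422° + 180° = 137.484°.
Rainbow angle = 180° − D_min = 42.516°.

42.5°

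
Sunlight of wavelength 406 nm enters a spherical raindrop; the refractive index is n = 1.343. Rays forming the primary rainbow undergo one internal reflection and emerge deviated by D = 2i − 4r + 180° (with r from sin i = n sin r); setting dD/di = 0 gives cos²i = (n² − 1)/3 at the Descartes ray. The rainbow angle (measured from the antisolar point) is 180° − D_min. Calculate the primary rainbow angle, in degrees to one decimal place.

40.6°

cos²i = (1.80365 − 1)/3 = 0.26788; i = arccos(0.51757) = 58.830°.
sin r = sin 58.830°/1.343 = 0.63711; r = 39.577°.
D_min = 2·58.830° − 4·39.577° + 180° = 139.354°.
Rainbow angle = 180° − D_min = 40.646°.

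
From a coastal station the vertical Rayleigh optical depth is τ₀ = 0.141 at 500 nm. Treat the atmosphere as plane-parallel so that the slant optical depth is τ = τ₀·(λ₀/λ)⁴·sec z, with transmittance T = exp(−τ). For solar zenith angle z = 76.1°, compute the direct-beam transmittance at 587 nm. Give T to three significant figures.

sec 76.1° = 4.1627.
τ = 0.141 × (500/587)⁴ × 4.1627 = 0.141 × 0.5264 × 4.1627 = 0.3090.
T = exp(−0.3090) = 0.7342.

0.734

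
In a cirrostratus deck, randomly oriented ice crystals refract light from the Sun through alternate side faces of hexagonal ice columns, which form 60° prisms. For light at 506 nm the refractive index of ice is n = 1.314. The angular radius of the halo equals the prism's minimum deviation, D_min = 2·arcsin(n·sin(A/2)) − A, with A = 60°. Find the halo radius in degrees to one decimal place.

n·sin(A/2) = 1.314 × sin 30° = 1.314 × 0.5000 = 0.6570.
D_min = 2·arcsin(0.6570) − 60° = 2 × 41.071° − 60° = 22.143°.

22.1°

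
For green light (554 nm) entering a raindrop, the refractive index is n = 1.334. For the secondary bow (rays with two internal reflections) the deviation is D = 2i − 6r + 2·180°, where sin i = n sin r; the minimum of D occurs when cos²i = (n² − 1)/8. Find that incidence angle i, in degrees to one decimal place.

cos²i = (1.334² − 1)/8 = (1.77956 − 1)/8 = 0.09744.
cos i = 0.31216, so i = 71.810°.

71.8°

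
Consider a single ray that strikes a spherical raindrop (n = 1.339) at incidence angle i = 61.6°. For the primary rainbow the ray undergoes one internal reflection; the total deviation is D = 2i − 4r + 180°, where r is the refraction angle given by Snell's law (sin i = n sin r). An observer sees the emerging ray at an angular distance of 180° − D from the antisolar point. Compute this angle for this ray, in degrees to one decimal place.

41.1°

sin r = sin 61.6° / 1.339 = 0.8796/1.339 = 0.6569; r = 41.07°.
D = 2·61.6° − 4·41.07° + 180° = 123.20° − 164.27° + 180° = 138.93°.
Angle from antisolar point = 180° − D = 41.07°.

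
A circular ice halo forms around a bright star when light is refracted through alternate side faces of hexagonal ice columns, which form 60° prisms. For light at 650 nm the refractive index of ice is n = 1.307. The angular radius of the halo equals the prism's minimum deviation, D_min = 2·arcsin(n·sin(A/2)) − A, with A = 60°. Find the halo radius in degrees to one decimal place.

21.6°

n·sin(A/2) = 1.307 × sin 30° = 1.307 × 0.5000 = 0.6535.
D_min = 2·arcsin(0.6535) − 60° = 2 × 40.806° − 60° = 21.612°.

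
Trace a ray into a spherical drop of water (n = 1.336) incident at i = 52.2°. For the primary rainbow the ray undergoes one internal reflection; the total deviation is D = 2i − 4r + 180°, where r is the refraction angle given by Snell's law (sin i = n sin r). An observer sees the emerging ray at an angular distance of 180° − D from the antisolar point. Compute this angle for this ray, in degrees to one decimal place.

sin r = sin 52.2° / 1.336 = 0.7902/1.336 = 0.5914; r = 36.26°.
D = 2·52.2° − 4·36.26° + 180° = 104.40° − 145.04° + 180° = 139.36°.
Angle from antisolar point = 180° − D = 40.64°.

40.6°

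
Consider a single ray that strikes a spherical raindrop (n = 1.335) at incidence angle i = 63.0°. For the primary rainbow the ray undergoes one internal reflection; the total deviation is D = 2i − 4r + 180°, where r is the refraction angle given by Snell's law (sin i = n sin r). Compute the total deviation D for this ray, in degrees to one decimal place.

sin r = sin 63.0° / 1.335 = 0.8910/1.335 = 0.6674; r = 41.87°.
D = 2·63.0° − 4·41.87° + 180° = 126.00° − 167.47° + 180° = 138.53°.

138.5°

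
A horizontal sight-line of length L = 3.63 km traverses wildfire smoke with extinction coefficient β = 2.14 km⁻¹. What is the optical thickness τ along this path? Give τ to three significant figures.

7.77

τ = β·L = 2.14 × 3.63 = 7.7682.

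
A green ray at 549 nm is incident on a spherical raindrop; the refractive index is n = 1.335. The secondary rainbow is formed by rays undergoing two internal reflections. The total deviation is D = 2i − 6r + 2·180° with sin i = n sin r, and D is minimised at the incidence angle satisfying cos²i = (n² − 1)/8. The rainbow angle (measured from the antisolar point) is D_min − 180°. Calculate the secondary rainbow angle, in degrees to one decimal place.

cos²i = (1.78222 − 1)/8 = 0.09778; i = arccos(0.31269) = 71.778°.
sin r = sin 71.778°/1.335 = 0.71150; r = 45.357°.
D_min = 2·71.778° − 6·45.357° + 360° = 231.414°.
Rainbow angle = D_min − 180° = 51.414°.

51.4°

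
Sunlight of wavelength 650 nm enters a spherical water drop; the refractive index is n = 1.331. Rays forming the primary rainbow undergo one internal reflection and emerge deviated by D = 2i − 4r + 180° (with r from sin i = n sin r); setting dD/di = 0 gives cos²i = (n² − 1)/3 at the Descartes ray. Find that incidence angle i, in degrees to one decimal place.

cos²i = (1.331² − 1)/3 = (1.77156 − 1)/3 = 0.25719.
cos i = 0.50714, so i = 59.527°.

59.5°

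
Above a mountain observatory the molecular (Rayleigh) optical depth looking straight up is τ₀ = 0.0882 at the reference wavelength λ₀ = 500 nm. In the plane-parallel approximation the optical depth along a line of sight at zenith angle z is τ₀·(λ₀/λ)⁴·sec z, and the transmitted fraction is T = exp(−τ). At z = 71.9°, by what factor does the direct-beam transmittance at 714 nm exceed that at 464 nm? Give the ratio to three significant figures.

Airmass: sec 71.9° = 3.2188.
τ(714 nm) = 0.0882 × (500/714)⁴ × 3.2188 = 0.0882 × 0.2405 × 3.2188 = 0.0683.
τ(464 nm) = 0.0882 × (500/464)⁴ × 3.2188 = 0.0882 × 1.3484 × 3.2188 = 0.3828.
T(714)/T(464) = exp(τ_B − τ_A) = exp(0.3145) = 1.3696.

1.37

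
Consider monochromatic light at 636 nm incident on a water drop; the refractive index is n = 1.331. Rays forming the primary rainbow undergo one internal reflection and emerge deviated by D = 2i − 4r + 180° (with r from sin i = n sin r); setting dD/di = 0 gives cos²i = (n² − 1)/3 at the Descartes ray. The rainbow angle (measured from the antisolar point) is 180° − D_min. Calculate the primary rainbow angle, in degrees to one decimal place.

cos²i = (1.77156 − 1)/3 = 0.25719; i = arccos(0.50714) = 59.527°.
sin r = sin 59.527°/1.331 = 0.64753; r = 40.356°.
D_min = 2·59.527° − 4·40.356° + 180° = 137.630°.
Rainbow angle = 180° − D_min = 42.370°.

42.4°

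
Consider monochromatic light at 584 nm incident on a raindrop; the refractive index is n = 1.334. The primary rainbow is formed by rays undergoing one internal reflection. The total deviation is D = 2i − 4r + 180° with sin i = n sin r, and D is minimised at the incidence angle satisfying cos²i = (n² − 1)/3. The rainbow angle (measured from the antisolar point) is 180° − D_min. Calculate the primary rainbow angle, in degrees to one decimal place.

cos²i = (1.77956 − 1)/3 = 0.25985; i = arccos(0.50976) = 59.352°.
sin r = sin 59.352°/1.334 = 0.64492; r = 40.159°.
D_min = 2·59.352° − 4·40.159° + 180° = 138.067°.
Rainbow angle = 180° − D_min = 41.933°.

41.9°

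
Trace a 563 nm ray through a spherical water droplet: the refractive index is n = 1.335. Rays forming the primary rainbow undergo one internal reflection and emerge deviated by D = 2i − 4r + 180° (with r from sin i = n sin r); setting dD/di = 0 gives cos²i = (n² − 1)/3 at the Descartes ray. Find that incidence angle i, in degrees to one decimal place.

59.3°

cos²i = (1.335² − 1)/3 = (1.78222 − 1)/3 = 0.26074.
cos i = 0.51063, so i = 59.294°.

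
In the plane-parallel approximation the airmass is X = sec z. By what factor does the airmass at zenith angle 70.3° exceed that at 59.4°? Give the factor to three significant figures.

X(70.3°)/X(59.4°) = sec 70.3° / sec 59.4° = cos 59.4° / cos 70.3° = 0.5090/0.3371 = 1.5101.

1.51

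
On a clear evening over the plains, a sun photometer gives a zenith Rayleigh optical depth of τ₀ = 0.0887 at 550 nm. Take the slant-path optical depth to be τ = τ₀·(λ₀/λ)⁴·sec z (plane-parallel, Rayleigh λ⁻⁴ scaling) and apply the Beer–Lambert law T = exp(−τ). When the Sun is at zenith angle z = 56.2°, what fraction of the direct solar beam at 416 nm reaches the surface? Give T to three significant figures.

sec 56.2° = 1.7976.
τ = 0.0887 × (550/416)⁴ × 1.7976 = 0.0887 × 3.0555 × 1.7976 = 0.4872.
T = exp(−0.4872) = 0.6144.

0.614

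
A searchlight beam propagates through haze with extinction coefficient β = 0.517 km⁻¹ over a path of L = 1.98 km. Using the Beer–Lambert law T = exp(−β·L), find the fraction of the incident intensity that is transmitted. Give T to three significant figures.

0.359

τ = β·L = 0.517 × 1.98 = 1.0237.
T = exp(−1.0237) = 0.3593.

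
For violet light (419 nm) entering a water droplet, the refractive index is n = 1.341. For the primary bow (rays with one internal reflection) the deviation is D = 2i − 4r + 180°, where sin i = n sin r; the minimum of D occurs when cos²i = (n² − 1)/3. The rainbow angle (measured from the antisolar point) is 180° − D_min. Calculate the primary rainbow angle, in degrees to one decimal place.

cos²i = (1.79828 − 1)/3 = 0.26609; i = arccos(0.51584) = 58.946°.
sin r = sin 58.946°/1.341 = 0.63884; r = 39.705°.
D_min = 2·58.946° − 4·39.705° + 180° = 139.071°.
Rainbow angle = 180° − D_min = 40.929°.

40.9°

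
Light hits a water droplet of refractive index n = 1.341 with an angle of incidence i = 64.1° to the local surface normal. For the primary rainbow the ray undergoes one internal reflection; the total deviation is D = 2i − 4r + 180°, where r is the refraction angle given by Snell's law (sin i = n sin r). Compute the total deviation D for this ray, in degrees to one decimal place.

139.7°

sin r = sin 64.1° / 1.341 = 0.8996/1.341 = 0.6708; r = 42.13°.
D = 2·64.1° − 4·42.13° + 180° = 128.20° − 168.52° + 180° = 139.68°.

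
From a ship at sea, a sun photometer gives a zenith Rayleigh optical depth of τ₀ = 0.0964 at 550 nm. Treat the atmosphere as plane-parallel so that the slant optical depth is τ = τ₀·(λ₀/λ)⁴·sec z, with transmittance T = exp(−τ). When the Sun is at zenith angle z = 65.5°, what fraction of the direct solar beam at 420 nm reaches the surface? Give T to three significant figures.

sec 65.5° = 2.4114.
τ = 0.0964 × (550/420)⁴ × 2.4114 = 0.0964 × 2.9407 × 2.4114 = 0.6836.
T = exp(−0.6836) = 0.5048.

0.505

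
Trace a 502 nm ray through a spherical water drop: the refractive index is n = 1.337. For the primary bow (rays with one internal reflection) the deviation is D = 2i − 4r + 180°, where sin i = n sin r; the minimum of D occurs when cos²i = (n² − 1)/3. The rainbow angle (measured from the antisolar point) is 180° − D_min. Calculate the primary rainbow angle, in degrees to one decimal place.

41.5°

cos²i = (1.78757 − 1)/3 = 0.26252; i = arccos(0.51237) = 59.178°.
sin r = sin 59.178°/1.337 = 0.64231; r = 39.964°.
D_min = 2·59.178° − 4·39.964° + 180° = 138.500°.
Rainbow angle = 180° − D_min = 41.500°.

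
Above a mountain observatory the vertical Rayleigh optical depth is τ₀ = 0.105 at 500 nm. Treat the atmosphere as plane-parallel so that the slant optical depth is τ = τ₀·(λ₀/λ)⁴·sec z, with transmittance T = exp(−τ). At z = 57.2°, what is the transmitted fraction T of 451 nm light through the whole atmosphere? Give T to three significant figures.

0.746

sec 57.2° = 1.8460.
τ = 0.105 × (500/451)⁴ × 1.8460 = 0.105 × 1.5107 × 1.8460 = 0.2928.
T = exp(−0.2928) = 0.7462.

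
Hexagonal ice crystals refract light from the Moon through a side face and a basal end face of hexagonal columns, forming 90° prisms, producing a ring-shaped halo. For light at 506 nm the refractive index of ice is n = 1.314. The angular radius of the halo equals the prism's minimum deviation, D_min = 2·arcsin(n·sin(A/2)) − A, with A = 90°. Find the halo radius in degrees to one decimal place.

n·sin(A/2) = 1.314 × sin 45° = 1.314 × 0.7071 = 0.9291.
D_min = 2·arcsin(0.9291) − 90° = 2 × 68.301° − 90° = 46.602°.

46.6°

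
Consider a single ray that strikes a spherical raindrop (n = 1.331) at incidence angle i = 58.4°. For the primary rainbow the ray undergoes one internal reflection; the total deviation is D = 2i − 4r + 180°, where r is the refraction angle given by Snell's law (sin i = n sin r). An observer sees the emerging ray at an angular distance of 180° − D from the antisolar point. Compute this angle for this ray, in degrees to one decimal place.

42.3°

sin r = sin 58.4° / 1.331 = 0.8517/1.331 = 0.6399; r = 39.79°.
D = 2·58.4° − 4·39.79° + 180° = 116.80° − 159.14° + 180° = 137.66°.
Angle from antisolar point = 180° − D = 42.34°.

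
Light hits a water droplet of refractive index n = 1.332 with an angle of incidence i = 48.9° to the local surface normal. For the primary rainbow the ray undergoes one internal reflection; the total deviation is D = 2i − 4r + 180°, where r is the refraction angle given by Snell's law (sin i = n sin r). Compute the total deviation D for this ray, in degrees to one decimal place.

sin r = sin 48.9° / 1.332 = 0.7536/1.332 = 0.5657; r = 34.45°.
D = 2·48.9° − 4·34.45° + 180° = 97.80° − 137.81° + 180° = 139.99°.

140.0°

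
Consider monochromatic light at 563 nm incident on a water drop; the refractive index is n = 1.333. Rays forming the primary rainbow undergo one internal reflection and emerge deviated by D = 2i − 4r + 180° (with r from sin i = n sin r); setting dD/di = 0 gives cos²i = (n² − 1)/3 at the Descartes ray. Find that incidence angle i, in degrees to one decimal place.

cos²i = (1.333² − 1)/3 = (1.77689 − 1)/3 = 0.25896.
cos i = 0.50888, so i = 59.410°.

59.4°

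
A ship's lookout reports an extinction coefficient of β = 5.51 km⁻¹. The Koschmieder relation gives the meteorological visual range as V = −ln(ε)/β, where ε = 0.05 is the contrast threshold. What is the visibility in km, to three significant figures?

V = −ln(0.05) / 5.51 = 2.996 / 5.51 = 0.5437 km.

0.544 km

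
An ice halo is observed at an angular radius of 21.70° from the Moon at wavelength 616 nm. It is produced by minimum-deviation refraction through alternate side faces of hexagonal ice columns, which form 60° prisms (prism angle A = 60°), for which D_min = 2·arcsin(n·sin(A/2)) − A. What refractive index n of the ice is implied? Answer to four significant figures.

Rearranging: n = sin((D_min + A)/2) / sin(A/2).
(D_min + A)/2 = (21.70° + 60°)/2 = 40.850°.
n = sin 40.850° / sin 30° = 0.6541 / 0.5000 = 1.3082.

1.308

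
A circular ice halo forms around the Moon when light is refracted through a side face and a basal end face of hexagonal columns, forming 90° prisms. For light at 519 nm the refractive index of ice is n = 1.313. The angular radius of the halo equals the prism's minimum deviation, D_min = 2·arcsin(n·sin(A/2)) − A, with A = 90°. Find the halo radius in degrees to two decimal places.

46.38°

n·sin(A/2) = 1.313 × sin 45° = 1.313 × 0.7071 = 0.9284.
D_min = 2·arcsin(0.9284) − 90° = 2 × 68.192° − 90° = 46.383°.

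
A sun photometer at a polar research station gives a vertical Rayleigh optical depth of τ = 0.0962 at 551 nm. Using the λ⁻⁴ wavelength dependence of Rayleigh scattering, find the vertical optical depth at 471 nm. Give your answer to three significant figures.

0.180

τ(471 nm) = τ(551 nm) × (551/471)⁴ = 0.0962 × (1.1699)⁴ = 0.0962 × 1.8729 = 0.1802.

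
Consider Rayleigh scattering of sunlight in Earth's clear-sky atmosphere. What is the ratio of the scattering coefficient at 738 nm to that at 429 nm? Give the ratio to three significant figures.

Rayleigh scattering ∝ λ⁻⁴, so the ratio of coefficients is the inverse fourth power of the wavelength ratio.
σ(738)/σ(429) = (429/738)⁴ = (0.5813)⁴ = 0.1142.

0.114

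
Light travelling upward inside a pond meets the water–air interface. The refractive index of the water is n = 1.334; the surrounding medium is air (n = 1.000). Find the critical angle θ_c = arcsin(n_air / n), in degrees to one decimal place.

48.6°

sin θ_c = n_air / n = 1.000 / 1.334 = 0.7496.
θ_c = arcsin(0.7496) = 48.56°.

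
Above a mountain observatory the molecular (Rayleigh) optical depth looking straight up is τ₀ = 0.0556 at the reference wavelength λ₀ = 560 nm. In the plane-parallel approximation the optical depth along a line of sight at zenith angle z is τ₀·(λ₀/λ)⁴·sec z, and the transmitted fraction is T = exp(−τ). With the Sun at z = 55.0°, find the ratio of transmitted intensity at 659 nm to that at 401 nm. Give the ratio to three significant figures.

Airmass: sec 55.0° = 1.7434.
τ(659 nm) = 0.0556 × (560/659)⁴ × 1.7434 = 0.0556 × 0.5214 × 1.7434 = 0.0505.
τ(401 nm) = 0.0556 × (560/401)⁴ × 1.7434 = 0.0556 × 3.8034 × 1.7434 = 0.3687.
T(659)/T(401) = exp(τ_B − τ_A) = exp(0.3181) = 1.3746.

1.37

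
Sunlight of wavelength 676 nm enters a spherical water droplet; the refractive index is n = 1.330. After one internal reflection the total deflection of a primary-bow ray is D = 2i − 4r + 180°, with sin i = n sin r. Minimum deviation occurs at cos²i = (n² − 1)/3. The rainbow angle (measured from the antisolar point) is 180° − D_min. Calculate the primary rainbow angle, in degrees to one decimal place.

cos²i = (1.76890 − 1)/3 = 0.25630; i = arccos(0.50626) = 59.585°.
sin r = sin 59.585°/1.330 = 0.64841; r = 40.422°.
D_min = 2·59.585° − 4·40.422° + 180° = 137.484°.
Rainbow angle = 180° − D_min = 42.516°.

42.5°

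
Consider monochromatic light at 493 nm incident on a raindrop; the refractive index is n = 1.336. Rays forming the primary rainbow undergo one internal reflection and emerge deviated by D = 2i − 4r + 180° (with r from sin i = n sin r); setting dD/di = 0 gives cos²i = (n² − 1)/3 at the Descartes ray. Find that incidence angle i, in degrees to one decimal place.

59.2°

cos²i = (1.336² − 1)/3 = (1.78490 − 1)/3 = 0.26163.
cos i = 0.51150, so i = 59.236°.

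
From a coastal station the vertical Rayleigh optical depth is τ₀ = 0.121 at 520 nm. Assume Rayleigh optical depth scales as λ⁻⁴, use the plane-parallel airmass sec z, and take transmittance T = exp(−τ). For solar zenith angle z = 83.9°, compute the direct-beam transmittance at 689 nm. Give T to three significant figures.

0.691

sec 83.9° = 9.4105.
τ = 0.121 × (520/689)⁴ × 9.4105 = 0.121 × 0.3244 × 9.4105 = 0.3694.
T = exp(−0.3694) = 0.6911.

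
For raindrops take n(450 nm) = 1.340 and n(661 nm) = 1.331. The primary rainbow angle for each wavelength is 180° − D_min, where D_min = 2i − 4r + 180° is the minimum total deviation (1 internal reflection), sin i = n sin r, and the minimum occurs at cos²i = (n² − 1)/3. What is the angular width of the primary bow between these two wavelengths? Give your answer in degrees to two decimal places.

1.30°

At 450 nm (n = 1.340): cos²i = 0.26520 → i = 59.004°, r = 39.770°, D_min = 138.929°, rainbow angle = 41.071°.
At 661 nm (n = 1.331): cos²i = 0.25719 → i = 59.527°, r = 40.356°, D_min = 137.630°, rainbow angle = 42.370°.
Angular width = |41.071° − 42.370°| = 1.299°.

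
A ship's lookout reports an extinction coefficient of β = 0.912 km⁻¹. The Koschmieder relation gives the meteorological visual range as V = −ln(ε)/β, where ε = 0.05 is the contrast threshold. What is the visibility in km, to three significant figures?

V = −ln(0.05) / 0.912 = 2.996 / 0.912 = 3.2848 km.

3.28 km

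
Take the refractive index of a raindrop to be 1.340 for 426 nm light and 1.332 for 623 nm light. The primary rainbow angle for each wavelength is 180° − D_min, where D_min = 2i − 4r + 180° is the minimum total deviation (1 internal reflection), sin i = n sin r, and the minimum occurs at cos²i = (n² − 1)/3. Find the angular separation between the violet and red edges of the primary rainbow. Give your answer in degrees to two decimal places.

At 426 nm (n = 1.340): cos²i = 0.26520 → i = 59.004°, r = 39.770°, D_min = 138.929°, rainbow angle = 41.071°.
At 623 nm (n = 1.332): cos²i = 0.25807 → i = 59.469°, r = 40.290°, D_min = 137.776°, rainbow angle = 42.224°.
Angular width = |41.071° − 42.224°| = 1.153°.

1.15°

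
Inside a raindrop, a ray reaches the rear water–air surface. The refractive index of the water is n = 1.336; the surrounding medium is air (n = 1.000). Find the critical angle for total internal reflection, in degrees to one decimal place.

sin θ_c = n_air / n = 1.000 / 1.336 = 0.7485.
θ_c = arcsin(0.7485) = 48.46°.

48.5°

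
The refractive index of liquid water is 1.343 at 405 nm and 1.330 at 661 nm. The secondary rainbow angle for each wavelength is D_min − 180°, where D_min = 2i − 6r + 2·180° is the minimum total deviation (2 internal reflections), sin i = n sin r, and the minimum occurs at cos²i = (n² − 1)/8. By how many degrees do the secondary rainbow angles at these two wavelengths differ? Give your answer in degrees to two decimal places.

3.38°

At 405 nm (n = 1.343): cos²i = 0.10046 → i = 71.522°, r = 44.928°, D_min = 233.478°, rainbow angle = 53.478°.
At 661 nm (n = 1.330): cos²i = 0.09611 → i = 71.940°, r = 45.630°, D_min = 230.101°, rainbow angle = 50.101°.
Angular width = |53.478° − 50.101°| = 3.377°.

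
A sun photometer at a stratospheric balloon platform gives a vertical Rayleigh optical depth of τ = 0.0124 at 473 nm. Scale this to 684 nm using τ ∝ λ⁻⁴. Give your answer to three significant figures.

0.00284

τ(684 nm) = τ(473 nm) × (473/684)⁴ = 0.0124 × (0.6915)⁴ = 0.0124 × 0.2287 = 0.0028.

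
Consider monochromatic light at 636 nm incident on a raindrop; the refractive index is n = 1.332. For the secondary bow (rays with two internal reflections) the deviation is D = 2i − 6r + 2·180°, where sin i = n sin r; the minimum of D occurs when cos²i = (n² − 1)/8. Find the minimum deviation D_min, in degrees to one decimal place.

230.6°

cos²i = (1.77422 − 1)/8 = 0.09678; i = arccos(0.31109) = 71.875°.
sin r = sin 71.875°/1.332 = 0.71350; r = 45.520°.
D_min = 2·71.875° − 6·45.520° + 360° = 230.628°.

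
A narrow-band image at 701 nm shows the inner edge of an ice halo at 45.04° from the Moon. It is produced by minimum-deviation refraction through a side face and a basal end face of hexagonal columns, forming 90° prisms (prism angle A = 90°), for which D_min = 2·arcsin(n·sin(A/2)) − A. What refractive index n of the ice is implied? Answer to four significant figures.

Rearranging: n = sin((D_min + A)/2) / sin(A/2).
(D_min + A)/2 = (45.04° + 90°)/2 = 67.520°.
n = sin 67.520° / sin 45° = 0.9240 / 0.7071 = 1.3068.

1.307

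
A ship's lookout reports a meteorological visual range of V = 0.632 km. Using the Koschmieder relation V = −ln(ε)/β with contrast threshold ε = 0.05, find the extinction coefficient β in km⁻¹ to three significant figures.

4.74 km⁻¹

β = −ln(0.05) / V = 2.996 / 0.632 = 4.7401 km⁻¹.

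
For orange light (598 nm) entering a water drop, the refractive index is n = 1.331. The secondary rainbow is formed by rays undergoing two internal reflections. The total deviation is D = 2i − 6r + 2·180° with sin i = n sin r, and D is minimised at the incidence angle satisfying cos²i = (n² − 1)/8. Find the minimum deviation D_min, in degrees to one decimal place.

230.4°

cos²i = (1.77156 − 1)/8 = 0.09645; i = arccos(0.31056) = 71.907°.
sin r = sin 71.907°/1.331 = 0.71417; r = 45.575°.
D_min = 2·71.907° − 6·45.575° + 360° = 230.365°.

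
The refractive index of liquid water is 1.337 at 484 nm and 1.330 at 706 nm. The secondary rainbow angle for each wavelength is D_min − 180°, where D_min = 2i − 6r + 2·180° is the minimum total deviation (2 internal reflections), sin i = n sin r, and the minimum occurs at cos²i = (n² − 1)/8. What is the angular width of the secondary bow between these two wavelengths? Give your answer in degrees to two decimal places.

1.83°

At 484 nm (n = 1.337): cos²i = 0.09845 → i = 71.714°, r = 45.249°, D_min = 231.934°, rainbow angle = 51.934°.
At 706 nm (n = 1.330): cos²i = 0.09611 → i = 71.940°, r = 45.630°, D_min = 230.101°, rainbow angle = 50.101°.
Angular width = |51.934° − 50.101°| = 1.832°.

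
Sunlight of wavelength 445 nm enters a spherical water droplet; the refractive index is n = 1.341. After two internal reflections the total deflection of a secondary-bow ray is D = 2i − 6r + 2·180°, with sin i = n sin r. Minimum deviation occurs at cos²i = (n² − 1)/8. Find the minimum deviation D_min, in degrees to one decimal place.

cos²i = (1.79828 − 1)/8 = 0.09979; i = arccos(0.31589) = 71.586°.
sin r = sin 71.586°/1.341 = 0.70753; r = 45.034°.
D_min = 2·71.586° − 6·45.034° + 360° = 232.966°.

233.0°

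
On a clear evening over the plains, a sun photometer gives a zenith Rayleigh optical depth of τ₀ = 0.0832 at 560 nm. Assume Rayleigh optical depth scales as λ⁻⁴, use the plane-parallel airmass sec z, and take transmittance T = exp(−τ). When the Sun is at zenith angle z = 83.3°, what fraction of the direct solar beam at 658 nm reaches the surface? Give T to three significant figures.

0.688

sec 83.3° = 8.5711.
τ = 0.0832 × (560/658)⁴ × 8.5711 = 0.0832 × 0.5246 × 8.5711 = 0.3741.
T = exp(−0.3741) = 0.6879.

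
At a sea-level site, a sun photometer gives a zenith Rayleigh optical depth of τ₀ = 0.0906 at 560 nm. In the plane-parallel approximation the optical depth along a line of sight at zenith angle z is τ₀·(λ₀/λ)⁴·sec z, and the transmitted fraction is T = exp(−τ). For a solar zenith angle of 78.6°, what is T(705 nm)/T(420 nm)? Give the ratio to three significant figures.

Airmass: sec 78.6° = 5.0593.
τ(705 nm) = 0.0906 × (560/705)⁴ × 5.0593 = 0.0906 × 0.3981 × 5.0593 = 0.1825.
τ(420 nm) = 0.0906 × (560/420)⁴ × 5.0593 = 0.0906 × 3.1605 × 5.0593 = 1.4487.
T(705)/T(420) = exp(τ_B − τ_A) = exp(1.2662) = 3.5473.

3.55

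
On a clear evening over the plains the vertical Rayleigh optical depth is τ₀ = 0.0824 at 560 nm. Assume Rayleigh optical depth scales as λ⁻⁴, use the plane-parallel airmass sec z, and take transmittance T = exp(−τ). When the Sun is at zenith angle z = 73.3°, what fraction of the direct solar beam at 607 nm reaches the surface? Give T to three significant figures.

0.812

sec 73.3° = 3.4799.
τ = 0.0824 × (560/607)⁴ × 3.4799 = 0.0824 × 0.7244 × 3.4799 = 0.2077.
T = exp(−0.2077) = 0.8124.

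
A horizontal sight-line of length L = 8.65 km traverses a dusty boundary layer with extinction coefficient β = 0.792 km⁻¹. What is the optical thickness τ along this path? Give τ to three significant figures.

6.85

τ = β·L = 0.792 × 8.65 = 6.8508.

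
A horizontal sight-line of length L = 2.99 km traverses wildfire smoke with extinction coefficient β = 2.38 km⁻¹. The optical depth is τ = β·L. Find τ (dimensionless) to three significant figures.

τ = β·L = 2.38 × 2.99 = 7.1162.

7.12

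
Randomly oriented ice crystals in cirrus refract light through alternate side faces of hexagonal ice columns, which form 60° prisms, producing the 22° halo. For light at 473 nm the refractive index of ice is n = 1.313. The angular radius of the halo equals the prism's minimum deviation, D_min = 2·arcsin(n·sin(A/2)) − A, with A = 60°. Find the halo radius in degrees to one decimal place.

22.1°

n·sin(A/2) = 1.313 × sin 30° = 1.313 × 0.5000 = 0.6565.
D_min = 2·arcsin(0.6565) − 60° = 2 × 41.033° − 60° = 22.067°.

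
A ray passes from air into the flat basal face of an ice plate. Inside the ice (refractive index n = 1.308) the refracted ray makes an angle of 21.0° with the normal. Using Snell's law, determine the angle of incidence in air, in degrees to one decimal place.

Snell: sin θ_i = n · sin θ_r = 1.308 × sin 21.0° = 1.308 × 0.3584 = 0.4687.
θ_i = arcsin(0.4687) = 27.95°.

28.0°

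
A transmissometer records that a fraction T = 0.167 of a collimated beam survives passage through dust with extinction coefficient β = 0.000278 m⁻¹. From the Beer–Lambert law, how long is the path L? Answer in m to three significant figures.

6440 m

Beer–Lambert: T = exp(−βL) ⇒ L = −ln(T)/β = −ln(0.167)/0.000278 = 1.7898/0.000278 = 6438 m.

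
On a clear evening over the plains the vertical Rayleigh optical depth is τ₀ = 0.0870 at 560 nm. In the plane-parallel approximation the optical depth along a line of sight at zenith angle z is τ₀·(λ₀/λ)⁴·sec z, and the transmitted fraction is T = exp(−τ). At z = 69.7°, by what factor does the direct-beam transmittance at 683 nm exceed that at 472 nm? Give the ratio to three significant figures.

Airmass: sec 69.7° = 2.8824.
τ(683 nm) = 0.0870 × (560/683)⁴ × 2.8824 = 0.0870 × 0.4519 × 2.8824 = 0.1133.
τ(472 nm) = 0.0870 × (560/472)⁴ × 2.8824 = 0.0870 × 1.9815 × 2.8824 = 0.4969.
T(683)/T(472) = exp(τ_B − τ_A) = exp(0.3836) = 1.4675.

1.47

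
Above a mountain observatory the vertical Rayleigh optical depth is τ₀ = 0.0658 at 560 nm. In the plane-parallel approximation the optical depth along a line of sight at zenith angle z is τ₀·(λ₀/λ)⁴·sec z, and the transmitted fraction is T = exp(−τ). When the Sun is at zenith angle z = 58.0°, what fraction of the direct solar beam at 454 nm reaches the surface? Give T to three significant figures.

sec 58.0° = 1.8871.
τ = 0.0658 × (560/454)⁴ × 1.8871 = 0.0658 × 2.3149 × 1.8871 = 0.2874.
T = exp(−0.2874) = 0.7502.

0.750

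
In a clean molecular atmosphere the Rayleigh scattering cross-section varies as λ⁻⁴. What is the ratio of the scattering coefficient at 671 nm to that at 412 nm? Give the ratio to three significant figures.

0.142

Rayleigh scattering ∝ λ⁻⁴, so the ratio of coefficients is the inverse fourth power of the wavelength ratio.
σ(671)/σ(412) = (412/671)⁴ = (0.6140)⁴ = 0.1421.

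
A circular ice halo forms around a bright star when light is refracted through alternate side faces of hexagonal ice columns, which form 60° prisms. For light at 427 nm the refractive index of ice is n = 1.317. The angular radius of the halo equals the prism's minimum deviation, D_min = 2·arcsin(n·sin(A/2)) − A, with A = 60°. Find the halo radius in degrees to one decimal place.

n·sin(A/2) = 1.317 × sin 30° = 1.317 × 0.5000 = 0.6585.
D_min = 2·arcsin(0.6585) − 60° = 2 × 41.186° − 60° = 22.371°.

22.4°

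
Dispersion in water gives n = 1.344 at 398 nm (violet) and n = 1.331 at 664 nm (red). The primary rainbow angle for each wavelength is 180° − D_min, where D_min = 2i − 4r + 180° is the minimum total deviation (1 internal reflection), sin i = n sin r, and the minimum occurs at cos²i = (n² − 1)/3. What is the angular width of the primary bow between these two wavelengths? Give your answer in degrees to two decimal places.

At 398 nm (n = 1.344): cos²i = 0.26878 → i = 58.772°, r = 39.512°, D_min = 139.495°, rainbow angle = 40.505°.
At 664 nm (n = 1.331): cos²i = 0.25719 → i = 59.527°, r = 40.356°, D_min = 137.630°, rainbow angle = 42.370°.
Angular width = |40.505° − 42.370°| = 1.865°.

1.86°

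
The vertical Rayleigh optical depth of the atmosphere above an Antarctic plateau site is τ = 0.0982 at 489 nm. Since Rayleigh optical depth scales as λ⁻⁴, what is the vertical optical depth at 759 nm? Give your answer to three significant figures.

τ(759 nm) = τ(489 nm) × (489/759)⁴ = 0.0982 × (0.6443)⁴ = 0.0982 × 0.1723 = 0.0169.

0.0169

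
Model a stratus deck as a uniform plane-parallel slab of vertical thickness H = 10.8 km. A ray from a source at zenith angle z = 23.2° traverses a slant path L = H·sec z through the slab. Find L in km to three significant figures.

sec z = 1/cos 23.2° = 1.0880.
L = 10.8 × 1.0880 = 11.750 km.

11.8 km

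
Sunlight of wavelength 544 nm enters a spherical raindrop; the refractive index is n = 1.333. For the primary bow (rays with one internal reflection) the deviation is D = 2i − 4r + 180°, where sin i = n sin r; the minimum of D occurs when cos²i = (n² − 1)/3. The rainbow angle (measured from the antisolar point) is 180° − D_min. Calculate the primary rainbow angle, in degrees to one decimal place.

cos²i = (1.77689 − 1)/3 = 0.25896; i = arccos(0.50888) = 59.410°.
sin r = sin 59.410°/1.333 = 0.64579; r = 40.225°.
D_min = 2·59.410° − 4·40.225° + 180° = 137.922°.
Rainbow angle = 180° − D_min = 42.078°.

42.1°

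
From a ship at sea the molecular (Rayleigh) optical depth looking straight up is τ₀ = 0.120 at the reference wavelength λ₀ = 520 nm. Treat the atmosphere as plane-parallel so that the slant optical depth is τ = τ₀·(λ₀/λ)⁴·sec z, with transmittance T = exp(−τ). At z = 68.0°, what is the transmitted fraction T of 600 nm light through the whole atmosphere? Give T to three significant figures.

sec 68.0° = 2.6695.
τ = 0.120 × (520/600)⁴ × 2.6695 = 0.120 × 0.5642 × 2.6695 = 0.1807.
T = exp(−0.1807) = 0.8347.

0.835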